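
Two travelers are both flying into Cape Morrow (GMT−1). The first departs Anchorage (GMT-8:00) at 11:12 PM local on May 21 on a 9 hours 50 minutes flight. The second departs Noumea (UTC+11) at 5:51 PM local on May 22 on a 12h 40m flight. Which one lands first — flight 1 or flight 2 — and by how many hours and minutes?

the first, by 2 hours 29 minutes

Flight 1 in UTC: 11:12 PM + 8:00 = 7:12 AM on May 22.
+9 hours 50 minutes → arrive 5:02 PM UTC on May 22.
Flight 2 in UTC: 5:51 PM − 11:00 = 6:51 AM on May 22.
+12 hours 40 minutes → arrive 7:31 PM UTC on May 22.
Flight 1 lands earlier by 2 hours 29 minutes.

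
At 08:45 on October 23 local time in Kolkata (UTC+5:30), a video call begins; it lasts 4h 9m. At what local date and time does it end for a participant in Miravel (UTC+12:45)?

20:09 on Oct 23

Convert start to UTC: 08:45 − 5:30 = 03:15 UTC on Oct 23.
Add 4 hours 9 minutes duration → 07:24 UTC.
Miravel is UTC+12:45, so local end time = 07:24 + 12:45 = 20:09 on Oct 23.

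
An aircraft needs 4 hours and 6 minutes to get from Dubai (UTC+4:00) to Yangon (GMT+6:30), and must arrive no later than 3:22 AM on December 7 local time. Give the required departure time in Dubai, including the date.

Target arrival in UTC: 3:22 AM − 6:30 = 8:52 PM on Dec 6.
Subtract 4 hours and 6 minutes → departure 4:46 PM UTC on Dec 6.
Dubai is UTC+4:00: 4:46 PM + 4:00 = 8:46 PM on Dec 6.

8:46 PM on December 6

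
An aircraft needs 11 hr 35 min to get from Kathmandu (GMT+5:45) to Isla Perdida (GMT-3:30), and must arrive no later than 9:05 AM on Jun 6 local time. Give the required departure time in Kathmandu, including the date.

6:45 AM on Jun 6

Target arrival in UTC: 9:05 AM + 3:30 = 12:35 PM on Jun 6.
Subtract 11 hours 35 minutes → departure 1:00 AM UTC on Jun 6.
Kathmandu is UTC+5:45: 1:00 AM + 5:45 = 6:45 AM on Jun 6.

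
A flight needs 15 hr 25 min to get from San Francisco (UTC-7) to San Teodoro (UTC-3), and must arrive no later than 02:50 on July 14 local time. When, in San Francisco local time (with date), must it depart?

07:25 on July 13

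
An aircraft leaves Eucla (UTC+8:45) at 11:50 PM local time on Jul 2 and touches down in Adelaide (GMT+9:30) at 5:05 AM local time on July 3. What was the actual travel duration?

4 hours 30 minutes

Departure in UTC: 11:50 PM − 8:45 = 3:05 PM on Jul 2.
Arrival in UTC: 5:05 AM − 9:30 = 7:35 PM on Jul 2.
Elapsed = 7:35 PM − 3:05 PM = 4 hours 30 minutes.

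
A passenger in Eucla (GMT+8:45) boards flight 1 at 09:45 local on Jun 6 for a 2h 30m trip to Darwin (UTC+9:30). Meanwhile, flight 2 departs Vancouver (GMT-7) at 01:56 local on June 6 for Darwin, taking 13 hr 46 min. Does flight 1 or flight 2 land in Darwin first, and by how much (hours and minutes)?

the first, by 19 hours 12 minutes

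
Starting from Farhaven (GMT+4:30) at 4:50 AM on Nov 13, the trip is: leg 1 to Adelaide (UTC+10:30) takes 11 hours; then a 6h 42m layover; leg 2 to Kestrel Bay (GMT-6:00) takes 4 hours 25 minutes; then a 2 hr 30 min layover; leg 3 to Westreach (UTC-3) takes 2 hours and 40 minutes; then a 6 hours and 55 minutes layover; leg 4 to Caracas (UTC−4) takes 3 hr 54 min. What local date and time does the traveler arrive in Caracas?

10:26 AM on November 14

Convert departure to UTC: 4:50 AM − 4:30 = 12:20 AM UTC on Nov 13.
Add 11 hours leg 1 → 11:20 AM UTC.
Add 6 hours and 42 minutes layover in Adelaide → 6:02 PM UTC.
Add 4 hours and 25 minutes leg 2 → 10:27 PM UTC.
Add 2 hours 30 minutes layover in Kestrel Bay → 12:57 AM UTC (Nov 14).
Add 2 hours and 40 minutes leg 3 → 3:37 AM UTC.
Add 6 hours 55 minutes layover in Westreach → 10:32 AM UTC.
Add 3 hours and 54 minutes leg 4 → 2:26 PM UTC.
Caracas is UTC−4:00, so local arrival = 2:26 PM − 4:00 = 10:26 AM on Nov 14.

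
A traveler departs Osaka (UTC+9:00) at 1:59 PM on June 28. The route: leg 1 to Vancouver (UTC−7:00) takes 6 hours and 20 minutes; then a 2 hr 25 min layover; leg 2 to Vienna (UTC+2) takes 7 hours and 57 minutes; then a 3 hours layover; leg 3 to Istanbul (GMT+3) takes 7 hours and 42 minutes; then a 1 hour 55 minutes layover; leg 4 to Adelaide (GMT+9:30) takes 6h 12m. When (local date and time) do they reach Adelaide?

Convert departure to UTC: 1:59 PM − 9:00 = 4:59 AM UTC on Jun 28.
Add 6 hours 20 minutes leg 1 → 11:19 AM UTC.
Add 2 hours 25 minutes layover in Vancouver → 1:44 PM UTC.
Add 7 hours 57 minutes leg 2 → 9:41 PM UTC.
Add 3 hours layover in Vienna → 12:41 AM UTC (Jun 29).
Add 7 hours and 42 minutes leg 3 → 8:23 AM UTC.
Add 1 hour 55 minutes layover in Istanbul → 10:18 AM UTC.
Add 6 hours 12 minutes leg 4 → 4:30 PM UTC.
Adelaide is UTC+9:30, so local arrival = 4:30 PM + 9:30 = 2:00 AM on Jun 30.

2:00 AM on June 30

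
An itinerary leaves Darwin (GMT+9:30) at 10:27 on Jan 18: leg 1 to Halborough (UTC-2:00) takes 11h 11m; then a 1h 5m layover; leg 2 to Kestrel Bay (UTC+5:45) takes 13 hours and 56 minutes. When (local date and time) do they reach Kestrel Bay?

08:54 on Jan 19

Convert departure to UTC: 10:27 − 9:30 = 00:57 UTC on Jan 18.
Add 11 hours 11 minutes leg 1 → 12:08 UTC.
Add 1 hour and 5 minutes layover in Halborough → 13:13 UTC.
Add 13 hours and 56 minutes leg 2 → 03:09 UTC (Jan 19).
Kestrel Bay is UTC+5:45, so local arrival = 03:09 + 5:45 = 08:54 on Jan 19.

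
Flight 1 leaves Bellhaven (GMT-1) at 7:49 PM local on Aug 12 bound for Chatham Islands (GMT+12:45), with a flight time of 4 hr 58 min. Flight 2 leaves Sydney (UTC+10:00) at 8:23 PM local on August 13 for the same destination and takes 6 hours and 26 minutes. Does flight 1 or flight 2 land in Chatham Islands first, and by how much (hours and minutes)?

the first, by 15 hours 2 minutes

Flight 1 in UTC: 7:49 PM + 1:00 = 8:49 PM on Aug 12.
+4 hours and 58 minutes → arrive 1:47 AM UTC on Aug 13.
Flight 2 in UTC: 8:23 PM − 10:00 = 10:23 AM on Aug 13.
+6 hours and 26 minutes → arrive 4:49 PM UTC on Aug 13.
Flight 1 lands earlier by 15 hours 2 minutes.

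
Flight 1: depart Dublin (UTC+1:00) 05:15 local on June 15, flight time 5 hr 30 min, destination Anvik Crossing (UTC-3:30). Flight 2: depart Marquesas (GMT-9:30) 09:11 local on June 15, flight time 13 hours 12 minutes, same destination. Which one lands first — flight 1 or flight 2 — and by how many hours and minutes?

Flight 1 in UTC: 05:15 − 1:00 = 04:15 on Jun 15.
+5 hours and 30 minutes → arrive 09:45 UTC on Jun 15.
Flight 2 in UTC: 09:11 + 9:30 = 18:41 on Jun 15.
+13 hours and 12 minutes → arrive 07:53 UTC on Jun 16.
Flight 1 lands earlier by 22 hours 8 minutes.

the first, by 22 hours 8 minutes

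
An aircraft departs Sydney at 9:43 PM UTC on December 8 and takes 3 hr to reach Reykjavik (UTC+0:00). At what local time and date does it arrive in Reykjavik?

Departure is given in UTC: 9:43 PM on Dec 8.
Add 3 hours → 12:43 AM UTC (Dec 9).
Reykjavik is UTC+0, so local arrival is 12:43 AM on Dec 9.

12:43 AM on December 9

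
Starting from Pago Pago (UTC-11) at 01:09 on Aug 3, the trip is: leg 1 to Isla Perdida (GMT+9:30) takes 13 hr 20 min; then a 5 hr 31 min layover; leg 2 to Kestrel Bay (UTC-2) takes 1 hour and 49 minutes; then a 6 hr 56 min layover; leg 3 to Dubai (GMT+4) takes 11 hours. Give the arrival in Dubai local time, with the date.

06:45 on August 5

Convert departure to UTC: 01:09 + 11:00 = 12:09 UTC on Aug 3.
Add 13 hours and 20 minutes leg 1 → 01:29 UTC (Aug 4).
Add 5 hours and 31 minutes layover in Isla Perdida → 07:00 UTC.
Add 1 hour and 49 minutes leg 2 → 08:49 UTC.
Add 6 hours 56 minutes layover in Kestrel Bay → 15:45 UTC.
Add 11 hours leg 3 → 02:45 UTC (Aug 5).
Dubai is UTC+4:00, so local arrival = 02:45 + 4:00 = 06:45 on Aug 5.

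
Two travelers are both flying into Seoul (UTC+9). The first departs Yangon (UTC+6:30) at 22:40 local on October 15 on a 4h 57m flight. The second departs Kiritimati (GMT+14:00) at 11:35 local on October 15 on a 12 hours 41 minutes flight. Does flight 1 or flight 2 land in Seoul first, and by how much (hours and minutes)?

Flight 1 in UTC: 22:40 − 6:30 = 16:10 on Oct 15.
+4 hours and 57 minutes → arrive 21:07 UTC on Oct 15.
Flight 2 in UTC: 11:35 − 14:00 = 21:35 on Oct 14.
+12 hours 41 minutes → arrive 10:16 UTC on Oct 15.
Flight 2 lands earlier by 10 hours 51 minutes.

the second, by 10 hours 51 minutes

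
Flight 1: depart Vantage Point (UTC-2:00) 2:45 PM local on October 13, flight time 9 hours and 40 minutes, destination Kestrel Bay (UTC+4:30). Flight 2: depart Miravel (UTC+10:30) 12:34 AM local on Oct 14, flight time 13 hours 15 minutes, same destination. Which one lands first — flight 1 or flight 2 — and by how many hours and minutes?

Flight 1 in UTC: 2:45 PM + 2:00 = 4:45 PM on Oct 13.
+9 hours 40 minutes → arrive 2:25 AM UTC on Oct 14.
Flight 2 in UTC: 12:34 AM − 10:30 = 2:04 PM on Oct 13.
+13 hours 15 minutes → arrive 3:19 AM UTC on Oct 14.
Flight 1 lands earlier by 54 minutes.

the first, by 54 minutes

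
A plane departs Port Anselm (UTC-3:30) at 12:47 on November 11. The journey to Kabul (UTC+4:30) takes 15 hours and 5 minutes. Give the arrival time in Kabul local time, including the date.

Convert departure to UTC: 12:47 + 3:30 = 16:17 UTC on Nov 11.
Add 15 hours and 5 minutes travel time → 07:22 UTC (Nov 12).
Kabul is UTC+4:30, so local arrival = 07:22 + 4:30 = 11:52 on Nov 12.

11:52 on Nov 12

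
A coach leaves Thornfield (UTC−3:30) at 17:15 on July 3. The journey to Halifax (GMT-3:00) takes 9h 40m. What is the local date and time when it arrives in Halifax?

03:25 on Jul 4

Convert departure to UTC: 17:15 + 3:30 = 20:45 UTC on Jul 3.
Add 9 hours 40 minutes travel time → 06:25 UTC (Jul 4).
Halifax is UTC−3:00, so local arrival = 06:25 − 3:00 = 03:25 on Jul 4.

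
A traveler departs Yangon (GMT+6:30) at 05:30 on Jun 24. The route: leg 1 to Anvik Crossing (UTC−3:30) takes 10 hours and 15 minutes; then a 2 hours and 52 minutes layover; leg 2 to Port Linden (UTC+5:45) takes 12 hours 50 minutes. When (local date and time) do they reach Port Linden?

Convert departure to UTC: 05:30 − 6:30 = 23:00 UTC on Jun 23.
Add 10 hours 15 minutes leg 1 → 09:15 UTC (Jun 24).
Add 2 hours 52 minutes layover in Anvik Crossing → 12:07 UTC.
Add 12 hours and 50 minutes leg 2 → 00:57 UTC (Jun 25).
Port Linden is UTC+5:45, so local arrival = 00:57 + 5:45 = 06:42 on Jun 25.

06:42 on June 25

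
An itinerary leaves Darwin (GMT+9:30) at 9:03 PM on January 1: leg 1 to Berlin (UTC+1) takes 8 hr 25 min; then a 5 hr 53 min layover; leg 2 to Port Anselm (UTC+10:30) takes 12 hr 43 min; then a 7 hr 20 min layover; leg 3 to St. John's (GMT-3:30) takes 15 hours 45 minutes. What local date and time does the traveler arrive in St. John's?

10:09 AM on January 3

Convert departure to UTC: 9:03 PM − 9:30 = 11:33 AM UTC on Jan 1.
Add 8 hours 25 minutes leg 1 → 7:58 PM UTC.
Add 5 hours and 53 minutes layover in Berlin → 1:51 AM UTC (Jan 2).
Add 12 hours and 43 minutes leg 2 → 2:34 PM UTC.
Add 7 hours and 20 minutes layover in Port Anselm → 9:54 PM UTC.
Add 15 hours and 45 minutes leg 3 → 1:39 PM UTC (Jan 3).
St. John's is UTC−3:30, so local arrival = 1:39 PM − 3:30 = 10:09 AM on Jan 3.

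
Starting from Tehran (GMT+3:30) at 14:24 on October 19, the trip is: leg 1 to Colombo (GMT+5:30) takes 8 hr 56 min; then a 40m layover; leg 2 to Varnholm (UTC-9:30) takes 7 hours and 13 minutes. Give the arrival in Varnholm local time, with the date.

18:13 on Oct 19

Convert departure to UTC: 14:24 − 3:30 = 10:54 UTC on Oct 19.
Add 8 hours 56 minutes leg 1 → 19:50 UTC.
Add 40 minutes layover in Colombo → 20:30 UTC.
Add 7 hours 13 minutes leg 2 → 03:43 UTC (Oct 20).
Varnholm is UTC−9:30, so local arrival = 03:43 − 9:30 = 18:13 on Oct 19.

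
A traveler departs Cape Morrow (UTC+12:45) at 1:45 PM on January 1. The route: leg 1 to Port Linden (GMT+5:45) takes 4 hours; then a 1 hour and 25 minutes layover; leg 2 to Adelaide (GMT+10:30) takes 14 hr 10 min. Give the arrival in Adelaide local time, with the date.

7:05 AM on January 2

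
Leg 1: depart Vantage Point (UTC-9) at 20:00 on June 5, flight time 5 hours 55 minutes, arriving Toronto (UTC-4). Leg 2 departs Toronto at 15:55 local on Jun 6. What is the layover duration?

9 hours

Convert departure to UTC: 20:00 + 9:00 = 05:00 UTC on Jun 6.
Add 5 hours 55 minutes flight time → 10:55 UTC.
Toronto is UTC−4:00, so local arrival = 10:55 − 4:00 = 06:55 on Jun 6.
Layover = 15:55 − 06:55 = 9 hours.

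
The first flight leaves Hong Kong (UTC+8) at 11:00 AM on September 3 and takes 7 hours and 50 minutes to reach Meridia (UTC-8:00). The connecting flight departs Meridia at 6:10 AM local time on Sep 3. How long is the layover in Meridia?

Convert departure to UTC: 11:00 AM − 8:00 = 3:00 AM UTC on Sep 3.
Add 7 hours and 50 minutes flight time → 10:50 AM UTC.
Meridia is UTC−8:00, so local arrival = 10:50 AM − 8:00 = 2:50 AM on Sep 3.
Layover = 6:10 AM − 2:50 AM = 3 hours 20 minutes.

3 hours 20 minutes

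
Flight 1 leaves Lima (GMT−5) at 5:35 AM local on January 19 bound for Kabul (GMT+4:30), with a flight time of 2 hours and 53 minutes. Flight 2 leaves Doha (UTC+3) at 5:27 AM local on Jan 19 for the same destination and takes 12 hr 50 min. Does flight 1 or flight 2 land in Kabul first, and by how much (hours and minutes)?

the first, by 1 hour 49 minutes

Flight 1 in UTC: 5:35 AM + 5:00 = 10:35 AM on Jan 19.
+2 hours and 53 minutes → arrive 1:28 PM UTC on Jan 19.
Flight 2 in UTC: 5:27 AM − 3:00 = 2:27 AM on Jan 19.
+12 hours 50 minutes → arrive 3:17 PM UTC on Jan 19.
Flight 1 lands earlier by 1 hour 49 minutes.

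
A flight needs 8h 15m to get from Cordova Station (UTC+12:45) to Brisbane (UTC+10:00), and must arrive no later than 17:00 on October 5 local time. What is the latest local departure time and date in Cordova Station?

11:30 on October 5

Target arrival in UTC: 17:00 − 10:00 = 07:00 on Oct 5.
Subtract 8 hours and 15 minutes → departure 22:45 UTC on Oct 4.
Cordova Station is UTC+12:45: 22:45 + 12:45 = 11:30 on Oct 5.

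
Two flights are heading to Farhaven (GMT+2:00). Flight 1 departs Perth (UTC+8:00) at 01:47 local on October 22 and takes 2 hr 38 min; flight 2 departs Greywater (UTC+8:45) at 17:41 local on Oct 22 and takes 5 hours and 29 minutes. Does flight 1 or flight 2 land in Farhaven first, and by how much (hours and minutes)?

Flight 1 in UTC: 01:47 − 8:00 = 17:47 on Oct 21.
+2 hours and 38 minutes → arrive 20:25 UTC on Oct 21.
Flight 2 in UTC: 17:41 − 8:45 = 08:56 on Oct 22.
+5 hours 29 minutes → arrive 14:25 UTC on Oct 22.
Flight 1 lands earlier by 18 hours.

the first, by 18 hours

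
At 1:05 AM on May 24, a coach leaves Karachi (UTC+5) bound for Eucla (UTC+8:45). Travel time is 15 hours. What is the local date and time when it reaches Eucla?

Eucla is 3:45 ahead of Karachi.
After 15 hours it is 4:05 PM in Karachi.
Shift by the zone difference: 4:05 PM + 3:45 = 7:50 PM on May 24 in Eucla.

7:50 PM on May 24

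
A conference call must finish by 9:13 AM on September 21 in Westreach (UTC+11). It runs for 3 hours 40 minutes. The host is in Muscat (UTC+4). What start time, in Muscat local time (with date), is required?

Target end time in UTC: 9:13 AM − 11:00 = 10:13 PM on Sep 20.
Subtract 3 hours 40 minutes → start 6:33 PM UTC on Sep 20.
Muscat is UTC+4:00: 6:33 PM + 4:00 = 10:33 PM on Sep 20.

10:33 PM on Sep 20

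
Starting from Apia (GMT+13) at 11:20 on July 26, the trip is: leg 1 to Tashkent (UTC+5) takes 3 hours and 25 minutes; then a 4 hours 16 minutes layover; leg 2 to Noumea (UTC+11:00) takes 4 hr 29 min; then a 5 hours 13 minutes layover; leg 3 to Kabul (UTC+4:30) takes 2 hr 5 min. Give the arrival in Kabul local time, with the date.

22:18 on July 26

Convert departure to UTC: 11:20 − 13:00 = 22:20 UTC on Jul 25.
Add 3 hours and 25 minutes leg 1 → 01:45 UTC (Jul 26).
Add 4 hours 16 minutes layover in Tashkent → 06:01 UTC.
Add 4 hours and 29 minutes leg 2 → 10:30 UTC.
Add 5 hours and 13 minutes layover in Noumea → 15:43 UTC.
Add 2 hours and 5 minutes leg 3 → 17:48 UTC.
Kabul is UTC+4:30, so local arrival = 17:48 + 4:30 = 22:18 on Jul 26.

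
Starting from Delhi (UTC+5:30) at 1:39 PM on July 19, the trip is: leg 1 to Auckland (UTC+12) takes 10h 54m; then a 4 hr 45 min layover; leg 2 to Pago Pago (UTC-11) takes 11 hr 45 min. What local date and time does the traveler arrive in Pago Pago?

Convert departure to UTC: 1:39 PM − 5:30 = 8:09 AM UTC on Jul 19.
Add 10 hours and 54 minutes leg 1 → 7:03 PM UTC.
Add 4 hours and 45 minutes layover in Auckland → 11:48 PM UTC.
Add 11 hours 45 minutes leg 2 → 11:33 AM UTC (Jul 20).
Pago Pago is UTC−11:00, so local arrival = 11:33 AM − 11:00 = 12:33 AM on Jul 20.

12:33 AM on July 20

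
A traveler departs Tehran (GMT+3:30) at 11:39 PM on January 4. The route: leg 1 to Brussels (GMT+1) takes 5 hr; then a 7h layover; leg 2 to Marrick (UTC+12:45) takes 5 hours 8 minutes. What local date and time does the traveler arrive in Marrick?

Convert departure to UTC: 11:39 PM − 3:30 = 8:09 PM UTC on Jan 4.
Add 5 hours leg 1 → 1:09 AM UTC (Jan 5).
Add 7 hours layover in Brussels → 8:09 AM UTC.
Add 5 hours and 8 minutes leg 2 → 1:17 PM UTC.
Marrick is UTC+12:45, so local arrival = 1:17 PM + 12:45 = 2:02 AM on Jan 6.

2:02 AM on January 6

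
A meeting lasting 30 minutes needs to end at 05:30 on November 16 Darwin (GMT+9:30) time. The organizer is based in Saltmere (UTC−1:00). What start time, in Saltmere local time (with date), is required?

18:30 on November 15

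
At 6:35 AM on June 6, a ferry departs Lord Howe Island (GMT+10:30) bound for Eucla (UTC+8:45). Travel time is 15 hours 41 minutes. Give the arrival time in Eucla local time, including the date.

Eucla is 1:45 behind Lord Howe Island.
After 15 hours and 41 minutes it is 10:16 PM in Lord Howe Island.
Shift by the zone difference: 10:16 PM − 1:45 = 8:31 PM on Jun 6 in Eucla.

8:31 PM on June 6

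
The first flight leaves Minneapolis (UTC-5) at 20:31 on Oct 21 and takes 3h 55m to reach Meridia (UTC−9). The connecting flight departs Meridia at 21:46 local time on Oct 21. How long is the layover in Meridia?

Convert departure to UTC: 20:31 + 5:00 = 01:31 UTC on Oct 22.
Add 3 hours and 55 minutes flight time → 05:26 UTC.
Meridia is UTC−9:00, so local arrival = 05:26 − 9:00 = 20:26 on Oct 21.
Layover = 21:46 − 20:26 = 1 hour 20 minutes.

1 hour 20 minutes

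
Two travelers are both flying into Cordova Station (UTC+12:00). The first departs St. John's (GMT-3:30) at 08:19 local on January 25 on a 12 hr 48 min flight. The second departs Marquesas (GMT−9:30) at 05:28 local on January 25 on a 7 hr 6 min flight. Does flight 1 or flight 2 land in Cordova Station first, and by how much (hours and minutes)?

Flight 1 in UTC: 08:19 + 3:30 = 11:49 on Jan 25.
+12 hours 48 minutes → arrive 00:37 UTC on Jan 26.
Flight 2 in UTC: 05:28 + 9:30 = 14:58 on Jan 25.
+7 hours and 6 minutes → arrive 22:04 UTC on Jan 25.
Flight 2 lands earlier by 2 hours 33 minutes.

the second, by 2 hours 33 minutes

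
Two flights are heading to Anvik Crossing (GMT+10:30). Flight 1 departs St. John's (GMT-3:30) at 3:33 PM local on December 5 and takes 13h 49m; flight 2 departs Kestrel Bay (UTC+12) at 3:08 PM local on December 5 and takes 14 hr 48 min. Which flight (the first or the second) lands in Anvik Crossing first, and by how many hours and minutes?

the second, by 14 hours 56 minutes

Flight 1 in UTC: 3:33 PM + 3:30 = 7:03 PM on Dec 5.
+13 hours 49 minutes → arrive 8:52 AM UTC on Dec 6.
Flight 2 in UTC: 3:08 PM − 12:00 = 3:08 AM on Dec 5.
+14 hours 48 minutes → arrive 5:56 PM UTC on Dec 5.
Flight 2 lands earlier by 14 hours 56 minutes.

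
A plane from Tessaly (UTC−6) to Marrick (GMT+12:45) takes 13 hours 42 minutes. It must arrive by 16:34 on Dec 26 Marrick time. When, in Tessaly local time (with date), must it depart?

Target arrival in UTC: 16:34 − 12:45 = 03:49 on Dec 26.
Subtract 13 hours and 42 minutes → departure 14:07 UTC on Dec 25.
Tessaly is UTC−6:00: 14:07 − 6:00 = 08:07 on Dec 25.

08:07 on Dec 25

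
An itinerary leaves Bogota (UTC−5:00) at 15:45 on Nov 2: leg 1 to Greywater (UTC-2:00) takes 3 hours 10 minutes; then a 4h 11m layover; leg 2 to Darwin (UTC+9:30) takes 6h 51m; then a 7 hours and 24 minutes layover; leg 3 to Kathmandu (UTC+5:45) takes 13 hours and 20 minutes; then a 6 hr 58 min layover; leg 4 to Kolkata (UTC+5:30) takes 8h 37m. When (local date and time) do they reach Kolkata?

Convert departure to UTC: 15:45 + 5:00 = 20:45 UTC on Nov 2.
Add 3 hours and 10 minutes leg 1 → 23:55 UTC.
Add 4 hours and 11 minutes layover in Greywater → 04:06 UTC (Nov 3).
Add 6 hours and 51 minutes leg 2 → 10:57 UTC.
Add 7 hours 24 minutes layover in Darwin → 18:21 UTC.
Add 13 hours and 20 minutes leg 3 → 07:41 UTC (Nov 4).
Add 6 hours 58 minutes layover in Kathmandu → 14:39 UTC.
Add 8 hours and 37 minutes leg 4 → 23:16 UTC.
Kolkata is UTC+5:30, so local arrival = 23:16 + 5:30 = 04:46 on Nov 5.

04:46 on November 5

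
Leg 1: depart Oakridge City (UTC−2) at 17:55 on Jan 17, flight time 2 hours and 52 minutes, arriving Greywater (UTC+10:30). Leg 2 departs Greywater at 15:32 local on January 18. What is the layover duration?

Convert departure to UTC: 17:55 + 2:00 = 19:55 UTC on Jan 17.
Add 2 hours and 52 minutes flight time → 22:47 UTC.
Greywater is UTC+10:30, so local arrival = 22:47 + 10:30 = 09:17 on Jan 18.
Layover = 15:32 − 09:17 = 6 hours 15 minutes.

6 hours 15 minutes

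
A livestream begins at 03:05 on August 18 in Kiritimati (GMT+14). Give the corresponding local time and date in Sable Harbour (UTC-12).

01:05 on August 17

In UTC: 03:05 − 14:00 = 13:05 on Aug 17.
Sable Harbour is UTC−12:00: 13:05 − 12:00 = 01:05 on Aug 17.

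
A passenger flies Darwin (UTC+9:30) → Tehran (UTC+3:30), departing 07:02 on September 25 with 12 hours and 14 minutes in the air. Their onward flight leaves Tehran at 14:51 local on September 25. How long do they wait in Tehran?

1 hour 35 minutes

Convert departure to UTC: 07:02 − 9:30 = 21:32 UTC on Sep 24.
Add 12 hours and 14 minutes flight time → 09:46 UTC (Sep 25).
Tehran is UTC+3:30, so local arrival = 09:46 + 3:30 = 13:16 on Sep 25.
Layover = 14:51 − 13:16 = 1 hour 35 minutes.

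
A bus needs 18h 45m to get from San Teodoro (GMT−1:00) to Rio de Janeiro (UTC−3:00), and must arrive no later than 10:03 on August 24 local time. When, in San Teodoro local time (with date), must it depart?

Target arrival in UTC: 10:03 + 3:00 = 13:03 on Aug 24.
Subtract 18 hours 45 minutes → departure 18:18 UTC on Aug 23.
San Teodoro is UTC−1:00: 18:18 − 1:00 = 17:18 on Aug 23.

17:18 on August 23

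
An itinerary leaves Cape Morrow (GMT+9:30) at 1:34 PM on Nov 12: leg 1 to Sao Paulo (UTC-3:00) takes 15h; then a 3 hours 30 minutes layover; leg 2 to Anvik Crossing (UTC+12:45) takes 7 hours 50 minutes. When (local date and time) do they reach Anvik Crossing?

7:09 PM on November 13

Convert departure to UTC: 1:34 PM − 9:30 = 4:04 AM UTC on Nov 12.
Add 15 hours leg 1 → 7:04 PM UTC.
Add 3 hours and 30 minutes layover in Sao Paulo → 10:34 PM UTC.
Add 7 hours and 50 minutes leg 2 → 6:24 AM UTC (Nov 13).
Anvik Crossing is UTC+12:45, so local arrival = 6:24 AM + 12:45 = 7:09 PM on Nov 13.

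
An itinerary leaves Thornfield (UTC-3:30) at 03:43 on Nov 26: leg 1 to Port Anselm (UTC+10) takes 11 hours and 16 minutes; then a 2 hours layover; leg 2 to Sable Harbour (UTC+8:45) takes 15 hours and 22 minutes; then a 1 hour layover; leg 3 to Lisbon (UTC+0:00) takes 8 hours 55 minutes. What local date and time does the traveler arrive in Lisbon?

Convert departure to UTC: 03:43 + 3:30 = 07:13 UTC on Nov 26.
Add 11 hours and 16 minutes leg 1 → 18:29 UTC.
Add 2 hours layover in Port Anselm → 20:29 UTC.
Add 15 hours 22 minutes leg 2 → 11:51 UTC (Nov 27).
Add 1 hour layover in Sable Harbour → 12:51 UTC.
Add 8 hours and 55 minutes leg 3 → 21:46 UTC.
Lisbon is UTC+0, so local arrival is the same: 21:46 on Nov 27.

21:46 on Nov 27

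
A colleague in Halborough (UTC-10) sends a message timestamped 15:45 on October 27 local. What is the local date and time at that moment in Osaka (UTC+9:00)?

10:45 on Oct 28

In UTC: 15:45 + 10:00 = 01:45 on Oct 28.
Osaka is UTC+9:00: 01:45 + 9:00 = 10:45 on Oct 28.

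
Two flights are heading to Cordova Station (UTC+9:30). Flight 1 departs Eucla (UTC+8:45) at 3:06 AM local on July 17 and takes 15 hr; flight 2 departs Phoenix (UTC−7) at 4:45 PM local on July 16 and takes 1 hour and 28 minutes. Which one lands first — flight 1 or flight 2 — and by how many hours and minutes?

Flight 1 in UTC: 3:06 AM − 8:45 = 6:21 PM on Jul 16.
+15 hours → arrive 9:21 AM UTC on Jul 17.
Flight 2 in UTC: 4:45 PM + 7:00 = 11:45 PM on Jul 16.
+1 hour and 28 minutes → arrive 1:13 AM UTC on Jul 17.
Flight 2 lands earlier by 8 hours 8 minutes.

the second, by 8 hours 8 minutes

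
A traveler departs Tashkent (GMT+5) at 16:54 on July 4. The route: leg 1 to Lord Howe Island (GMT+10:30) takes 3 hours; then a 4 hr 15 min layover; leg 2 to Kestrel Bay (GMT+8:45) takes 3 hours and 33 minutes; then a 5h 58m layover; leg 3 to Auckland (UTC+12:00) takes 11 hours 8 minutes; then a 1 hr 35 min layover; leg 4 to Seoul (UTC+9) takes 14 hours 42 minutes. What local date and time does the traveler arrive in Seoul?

17:05 on July 6

Convert departure to UTC: 16:54 − 5:00 = 11:54 UTC on Jul 4.
Add 3 hours leg 1 → 14:54 UTC.
Add 4 hours and 15 minutes layover in Lord Howe Island → 19:09 UTC.
Add 3 hours and 33 minutes leg 2 → 22:42 UTC.
Add 5 hours 58 minutes layover in Kestrel Bay → 04:40 UTC (Jul 5).
Add 11 hours 8 minutes leg 3 → 15:48 UTC.
Add 1 hour and 35 minutes layover in Auckland → 17:23 UTC.
Add 14 hours and 42 minutes leg 4 → 08:05 UTC (Jul 6).
Seoul is UTC+9:00, so local arrival = 08:05 + 9:00 = 17:05 on Jul 6.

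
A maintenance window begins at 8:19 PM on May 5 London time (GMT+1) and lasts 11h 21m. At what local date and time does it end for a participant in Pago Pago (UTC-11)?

7:40 PM on May 5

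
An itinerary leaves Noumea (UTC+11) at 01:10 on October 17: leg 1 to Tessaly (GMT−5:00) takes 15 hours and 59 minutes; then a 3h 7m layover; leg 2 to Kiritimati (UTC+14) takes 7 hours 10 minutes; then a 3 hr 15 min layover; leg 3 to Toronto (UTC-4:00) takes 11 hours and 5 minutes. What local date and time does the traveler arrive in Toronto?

Convert departure to UTC: 01:10 − 11:00 = 14:10 UTC on Oct 16.
Add 15 hours 59 minutes leg 1 → 06:09 UTC (Oct 17).
Add 3 hours and 7 minutes layover in Tessaly → 09:16 UTC.
Add 7 hours and 10 minutes leg 2 → 16:26 UTC.
Add 3 hours and 15 minutes layover in Kiritimati → 19:41 UTC.
Add 11 hours 5 minutes leg 3 → 06:46 UTC (Oct 18).
Toronto is UTC−4:00, so local arrival = 06:46 − 4:00 = 02:46 on Oct 18.

02:46 on Oct 18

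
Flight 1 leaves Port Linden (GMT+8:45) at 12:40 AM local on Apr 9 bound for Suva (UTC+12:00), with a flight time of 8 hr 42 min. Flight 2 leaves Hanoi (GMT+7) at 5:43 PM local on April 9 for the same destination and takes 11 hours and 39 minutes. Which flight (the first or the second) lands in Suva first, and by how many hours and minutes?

the first, by 21 hours 45 minutes

Flight 1 in UTC: 12:40 AM − 8:45 = 3:55 PM on Apr 8.
+8 hours and 42 minutes → arrive 12:37 AM UTC on Apr 9.
Flight 2 in UTC: 5:43 PM − 7:00 = 10:43 AM on Apr 9.
+11 hours and 39 minutes → arrive 10:22 PM UTC on Apr 9.
Flight 1 lands earlier by 21 hours 45 minutes.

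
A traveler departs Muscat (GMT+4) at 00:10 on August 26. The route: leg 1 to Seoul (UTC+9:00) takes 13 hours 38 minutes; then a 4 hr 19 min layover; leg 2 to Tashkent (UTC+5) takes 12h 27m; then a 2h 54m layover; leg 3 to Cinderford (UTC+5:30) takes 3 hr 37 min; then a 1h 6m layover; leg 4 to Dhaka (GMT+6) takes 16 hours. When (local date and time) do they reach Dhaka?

Convert departure to UTC: 00:10 − 4:00 = 20:10 UTC on Aug 25.
Add 13 hours and 38 minutes leg 1 → 09:48 UTC (Aug 26).
Add 4 hours and 19 minutes layover in Seoul → 14:07 UTC.
Add 12 hours 27 minutes leg 2 → 02:34 UTC (Aug 27).
Add 2 hours 54 minutes layover in Tashkent → 05:28 UTC.
Add 3 hours and 37 minutes leg 3 → 09:05 UTC.
Add 1 hour 6 minutes layover in Cinderford → 10:11 UTC.
Add 16 hours leg 4 → 02:11 UTC (Aug 28).
Dhaka is UTC+6:00, so local arrival = 02:11 + 6:00 = 08:11 on Aug 28.

08:11 on August 28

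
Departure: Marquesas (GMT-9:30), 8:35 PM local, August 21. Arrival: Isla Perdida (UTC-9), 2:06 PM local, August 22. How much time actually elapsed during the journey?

Departure in UTC: 8:35 PM + 9:30 = 6:05 AM on Aug 22.
Arrival in UTC: 2:06 PM + 9:00 = 11:06 PM on Aug 22.
Elapsed = 11:06 PM − 6:05 AM = 17 hours 1 minute.

17 hours 1 minute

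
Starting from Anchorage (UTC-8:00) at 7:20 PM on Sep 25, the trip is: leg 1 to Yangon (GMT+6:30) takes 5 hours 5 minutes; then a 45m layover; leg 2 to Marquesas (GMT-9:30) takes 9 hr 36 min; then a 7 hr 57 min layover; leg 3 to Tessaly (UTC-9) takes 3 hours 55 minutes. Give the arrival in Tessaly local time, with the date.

Convert departure to UTC: 7:20 PM + 8:00 = 3:20 AM UTC on Sep 26.
Add 5 hours and 5 minutes leg 1 → 8:25 AM UTC.
Add 45 minutes layover in Yangon → 9:10 AM UTC.
Add 9 hours 36 minutes leg 2 → 6:46 PM UTC.
Add 7 hours and 57 minutes layover in Marquesas → 2:43 AM UTC (Sep 27).
Add 3 hours 55 minutes leg 3 → 6:38 AM UTC.
Tessaly is UTC−9:00, so local arrival = 6:38 AM − 9:00 = 9:38 PM on Sep 26.

9:38 PM on September 26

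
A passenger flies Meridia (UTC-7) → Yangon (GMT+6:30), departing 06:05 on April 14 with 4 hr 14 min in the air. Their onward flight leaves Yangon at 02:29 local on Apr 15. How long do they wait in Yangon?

2 hours 40 minutes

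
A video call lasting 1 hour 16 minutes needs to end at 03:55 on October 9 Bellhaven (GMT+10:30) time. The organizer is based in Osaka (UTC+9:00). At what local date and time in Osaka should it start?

Target end time in UTC: 03:55 − 10:30 = 17:25 on Oct 8.
Subtract 1 hour and 16 minutes → start 16:09 UTC on Oct 8.
Osaka is UTC+9:00: 16:09 + 9:00 = 01:09 on Oct 9.

01:09 on October 9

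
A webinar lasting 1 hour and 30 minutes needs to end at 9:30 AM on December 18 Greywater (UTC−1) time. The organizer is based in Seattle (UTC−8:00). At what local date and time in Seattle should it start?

1:00 AM on Dec 18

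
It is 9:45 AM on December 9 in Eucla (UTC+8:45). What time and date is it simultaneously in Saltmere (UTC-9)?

In UTC: 9:45 AM − 8:45 = 1:00 AM on Dec 9.
Saltmere is UTC−9:00: 1:00 AM − 9:00 = 4:00 PM on Dec 8.

4:00 PM on December 8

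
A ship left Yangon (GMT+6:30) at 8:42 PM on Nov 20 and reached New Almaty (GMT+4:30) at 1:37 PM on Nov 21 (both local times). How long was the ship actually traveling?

18 hours 55 minutes

New Almaty is 2:00 behind Yangon.
Clock-face elapsed time (ignoring zones) is 16 hours 55 minutes.
Actual elapsed = 16 hours 55 minutes + 2:00 = 18 hours 55 minutes.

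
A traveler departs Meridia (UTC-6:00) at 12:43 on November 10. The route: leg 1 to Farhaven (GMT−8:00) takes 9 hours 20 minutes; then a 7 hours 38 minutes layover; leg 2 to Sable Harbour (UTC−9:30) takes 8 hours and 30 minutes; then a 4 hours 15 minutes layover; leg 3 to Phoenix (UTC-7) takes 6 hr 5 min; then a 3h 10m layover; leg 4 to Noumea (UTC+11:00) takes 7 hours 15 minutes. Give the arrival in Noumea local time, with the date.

03:56 on Nov 13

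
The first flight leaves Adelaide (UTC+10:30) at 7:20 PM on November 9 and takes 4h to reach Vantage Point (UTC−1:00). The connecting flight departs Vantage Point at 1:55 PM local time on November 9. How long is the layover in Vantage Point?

Convert departure to UTC: 7:20 PM − 10:30 = 8:50 AM UTC on Nov 9.
Add 4 hours flight time → 12:50 PM UTC.
Vantage Point is UTC−1:00, so local arrival = 12:50 PM − 1:00 = 11:50 AM on Nov 9.
Layover = 1:55 PM − 11:50 AM = 2 hours 5 minutes.

2 hours 5 minutes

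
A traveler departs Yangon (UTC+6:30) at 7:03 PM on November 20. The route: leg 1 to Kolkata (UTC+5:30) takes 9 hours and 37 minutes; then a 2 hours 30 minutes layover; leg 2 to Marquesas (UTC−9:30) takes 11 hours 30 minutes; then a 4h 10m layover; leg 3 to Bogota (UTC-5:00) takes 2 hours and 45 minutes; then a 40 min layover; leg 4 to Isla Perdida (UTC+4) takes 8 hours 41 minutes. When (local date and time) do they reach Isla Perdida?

Convert departure to UTC: 7:03 PM − 6:30 = 12:33 PM UTC on Nov 20.
Add 9 hours 37 minutes leg 1 → 10:10 PM UTC.
Add 2 hours 30 minutes layover in Kolkata → 12:40 AM UTC (Nov 21).
Add 11 hours and 30 minutes leg 2 → 12:10 PM UTC.
Add 4 hours 10 minutes layover in Marquesas → 4:20 PM UTC.
Add 2 hours 45 minutes leg 3 → 7:05 PM UTC.
Add 40 minutes layover in Bogota → 7:45 PM UTC.
Add 8 hours and 41 minutes leg 4 → 4:26 AM UTC (Nov 22).
Isla Perdida is UTC+4:00, so local arrival = 4:26 AM + 4:00 = 8:26 AM on Nov 22.

8:26 AM on November 22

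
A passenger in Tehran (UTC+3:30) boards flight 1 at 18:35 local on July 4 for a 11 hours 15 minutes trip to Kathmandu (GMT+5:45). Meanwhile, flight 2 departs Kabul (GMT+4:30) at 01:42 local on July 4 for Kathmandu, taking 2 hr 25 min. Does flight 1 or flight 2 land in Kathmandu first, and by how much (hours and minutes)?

Flight 1 in UTC: 18:35 − 3:30 = 15:05 on Jul 4.
+11 hours 15 minutes → arrive 02:20 UTC on Jul 5.
Flight 2 in UTC: 01:42 − 4:30 = 21:12 on Jul 3.
+2 hours 25 minutes → arrive 23:37 UTC on Jul 3.
Flight 2 lands earlier by 26 hours 43 minutes.

the second, by 26 hours 43 minutes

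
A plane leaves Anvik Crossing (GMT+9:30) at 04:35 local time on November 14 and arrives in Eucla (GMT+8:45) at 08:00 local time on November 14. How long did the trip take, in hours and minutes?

Eucla is 0:45 behind Anvik Crossing.
Clock-face elapsed time (ignoring zones) is 3 hours 25 minutes.
Actual elapsed = 3 hours 25 minutes + 0:45 = 4 hours 10 minutes.

4 hours 10 minutes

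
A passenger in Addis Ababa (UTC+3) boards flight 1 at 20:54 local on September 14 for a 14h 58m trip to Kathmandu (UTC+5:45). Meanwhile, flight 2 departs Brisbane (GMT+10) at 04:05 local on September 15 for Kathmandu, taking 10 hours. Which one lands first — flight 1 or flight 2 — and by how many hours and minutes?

the second, by 4 hours 47 minutes

Flight 1 in UTC: 20:54 − 3:00 = 17:54 on Sep 14.
+14 hours and 58 minutes → arrive 08:52 UTC on Sep 15.
Flight 2 in UTC: 04:05 − 10:00 = 18:05 on Sep 14.
+10 hours → arrive 04:05 UTC on Sep 15.
Flight 2 lands earlier by 4 hours 47 minutes.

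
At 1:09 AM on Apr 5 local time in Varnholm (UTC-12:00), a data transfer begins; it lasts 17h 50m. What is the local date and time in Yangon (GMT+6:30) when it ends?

1:29 PM on April 6

Convert start to UTC: 1:09 AM + 12:00 = 1:09 PM UTC on Apr 5.
Add 17 hours 50 minutes duration → 6:59 AM UTC (Apr 6).
Yangon is UTC+6:30, so local end time = 6:59 AM + 6:30 = 1:29 PM on Apr 6.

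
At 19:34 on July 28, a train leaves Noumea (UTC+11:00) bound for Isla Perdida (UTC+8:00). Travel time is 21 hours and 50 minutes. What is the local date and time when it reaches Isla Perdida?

14:24 on July 29

Convert departure to UTC: 19:34 − 11:00 = 08:34 UTC on Jul 28.
Add 21 hours and 50 minutes travel time → 06:24 UTC (Jul 29).
Isla Perdida is UTC+8:00, so local arrival = 06:24 + 8:00 = 14:24 on Jul 29.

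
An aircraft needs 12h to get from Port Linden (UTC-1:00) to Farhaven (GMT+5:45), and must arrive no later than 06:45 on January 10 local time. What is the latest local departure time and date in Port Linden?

12:00 on January 9

Target arrival in UTC: 06:45 − 5:45 = 01:00 on Jan 10.
Subtract 12 hours → departure 13:00 UTC on Jan 9.
Port Linden is UTC−1:00: 13:00 − 1:00 = 12:00 on Jan 9.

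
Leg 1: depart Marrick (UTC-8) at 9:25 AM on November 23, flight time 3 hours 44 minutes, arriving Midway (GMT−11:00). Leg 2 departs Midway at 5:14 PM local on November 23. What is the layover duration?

Convert departure to UTC: 9:25 AM + 8:00 = 5:25 PM UTC on Nov 23.
Add 3 hours 44 minutes flight time → 9:09 PM UTC.
Midway is UTC−11:00, so local arrival = 9:09 PM − 11:00 = 10:09 AM on Nov 23.
Layover = 5:14 PM − 10:09 AM = 7 hours 5 minutes.

7 hours 5 minutes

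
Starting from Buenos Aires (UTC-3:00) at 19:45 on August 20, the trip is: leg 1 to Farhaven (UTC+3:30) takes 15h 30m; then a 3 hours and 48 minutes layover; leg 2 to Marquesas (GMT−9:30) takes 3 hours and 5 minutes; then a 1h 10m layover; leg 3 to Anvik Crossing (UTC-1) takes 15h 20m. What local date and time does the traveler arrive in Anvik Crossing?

12:38 on Aug 22

Convert departure to UTC: 19:45 + 3:00 = 22:45 UTC on Aug 20.
Add 15 hours 30 minutes leg 1 → 14:15 UTC (Aug 21).
Add 3 hours 48 minutes layover in Farhaven → 18:03 UTC.
Add 3 hours 5 minutes leg 2 → 21:08 UTC.
Add 1 hour and 10 minutes layover in Marquesas → 22:18 UTC.
Add 15 hours 20 minutes leg 3 → 13:38 UTC (Aug 22).
Anvik Crossing is UTC−1:00, so local arrival = 13:38 − 1:00 = 12:38 on Aug 22.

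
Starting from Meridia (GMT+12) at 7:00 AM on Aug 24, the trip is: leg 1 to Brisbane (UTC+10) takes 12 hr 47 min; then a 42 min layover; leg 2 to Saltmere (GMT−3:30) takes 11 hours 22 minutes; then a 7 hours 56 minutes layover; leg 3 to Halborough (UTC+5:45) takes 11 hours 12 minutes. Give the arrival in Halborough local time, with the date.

Convert departure to UTC: 7:00 AM − 12:00 = 7:00 PM UTC on Aug 23.
Add 12 hours and 47 minutes leg 1 → 7:47 AM UTC (Aug 24).
Add 42 minutes layover in Brisbane → 8:29 AM UTC.
Add 11 hours and 22 minutes leg 2 → 7:51 PM UTC.
Add 7 hours 56 minutes layover in Saltmere → 3:47 AM UTC (Aug 25).
Add 11 hours and 12 minutes leg 3 → 2:59 PM UTC.
Halborough is UTC+5:45, so local arrival = 2:59 PM + 5:45 = 8:44 PM on Aug 25.

8:44 PM on August 25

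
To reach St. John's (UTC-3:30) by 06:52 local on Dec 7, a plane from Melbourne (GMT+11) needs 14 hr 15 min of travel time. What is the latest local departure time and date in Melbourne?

07:07 on Dec 7

Target arrival in UTC: 06:52 + 3:30 = 10:22 on Dec 7.
Subtract 14 hours 15 minutes → departure 20:07 UTC on Dec 6.
Melbourne is UTC+11:00: 20:07 + 11:00 = 07:07 on Dec 7.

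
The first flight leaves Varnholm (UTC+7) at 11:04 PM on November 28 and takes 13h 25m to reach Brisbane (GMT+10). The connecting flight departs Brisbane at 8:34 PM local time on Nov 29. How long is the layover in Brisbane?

5 hours 5 minutes

Convert departure to UTC: 11:04 PM − 7:00 = 4:04 PM UTC on Nov 28.
Add 13 hours 25 minutes flight time → 5:29 AM UTC (Nov 29).
Brisbane is UTC+10:00, so local arrival = 5:29 AM + 10:00 = 3:29 PM on Nov 29.
Layover = 8:34 PM − 3:29 PM = 5 hours 5 minutes.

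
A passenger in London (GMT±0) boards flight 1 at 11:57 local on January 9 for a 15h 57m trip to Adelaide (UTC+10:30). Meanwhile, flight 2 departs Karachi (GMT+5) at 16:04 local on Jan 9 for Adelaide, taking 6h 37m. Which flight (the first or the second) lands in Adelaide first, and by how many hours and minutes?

Flight 1 departs at 11:57 UTC (Jan 9).
+15 hours and 57 minutes → arrive 03:54 UTC on Jan 10.
Flight 2 in UTC: 16:04 − 5:00 = 11:04 on Jan 9.
+6 hours 37 minutes → arrive 17:41 UTC on Jan 9.
Flight 2 lands earlier by 10 hours 13 minutes.

the second, by 10 hours 13 minutes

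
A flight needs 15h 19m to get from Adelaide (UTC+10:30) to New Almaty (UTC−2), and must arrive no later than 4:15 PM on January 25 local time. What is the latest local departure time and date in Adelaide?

1:26 PM on January 25

Target arrival in UTC: 4:15 PM + 2:00 = 6:15 PM on Jan 25.
Subtract 15 hours and 19 minutes → departure 2:56 AM UTC on Jan 25.
Adelaide is UTC+10:30: 2:56 AM + 10:30 = 1:26 PM on Jan 25.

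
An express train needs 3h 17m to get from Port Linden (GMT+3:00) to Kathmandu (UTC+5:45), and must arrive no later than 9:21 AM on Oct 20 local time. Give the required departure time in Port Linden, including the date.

3:19 AM on October 20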